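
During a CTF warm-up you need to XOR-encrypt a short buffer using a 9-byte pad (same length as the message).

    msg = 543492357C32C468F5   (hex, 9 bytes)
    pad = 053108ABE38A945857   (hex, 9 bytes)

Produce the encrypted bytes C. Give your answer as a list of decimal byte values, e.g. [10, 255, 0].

[81, 5, 154, 158, 159, 184, 80, 48, 162]

54 XOR 05 = 51
34 XOR 31 = 05
92 XOR 08 = 9a
35 XOR ab = 9e
7c XOR e3 = 9f
32 XOR 8a = b8
c4 XOR 94 = 50
68 XOR 58 = 30
f5 XOR 57 = a2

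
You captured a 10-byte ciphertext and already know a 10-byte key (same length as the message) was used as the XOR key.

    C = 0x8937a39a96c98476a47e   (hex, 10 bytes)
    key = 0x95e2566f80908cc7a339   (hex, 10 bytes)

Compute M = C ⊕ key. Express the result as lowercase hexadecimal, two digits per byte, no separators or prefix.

byte 0: 89 ^ 95 = 1c
byte 1: 37 ^ e2 = d5
byte 2: a3 ^ 56 = f5
byte 3: 9a ^ 6f = f5
byte 4: 96 ^ 80 = 16
byte 5: c9 ^ 90 = 59
byte 6: 84 ^ 8c = 08
byte 7: 76 ^ c7 = b1
byte 8: a4 ^ a3 = 07
byte 9: 7e ^ 39 = 47

1cd5f5f5165908b10747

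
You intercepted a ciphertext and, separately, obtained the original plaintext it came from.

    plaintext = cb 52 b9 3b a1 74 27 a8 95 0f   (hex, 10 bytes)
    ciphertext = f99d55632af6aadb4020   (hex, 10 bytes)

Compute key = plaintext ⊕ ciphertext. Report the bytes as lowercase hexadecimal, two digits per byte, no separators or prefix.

32cfec588b828d73d52f

Since ciphertext = plaintext ⊕ key, XORing both sides with plaintext gives key = plaintext ⊕ ciphertext.
byte 0: cb ^ f9 = 32
byte 1: 52 ^ 9d = cf
byte 2: b9 ^ 55 = ec
byte 3: 3b ^ 63 = 58
byte 4: a1 ^ 2a = 8b
byte 5: 74 ^ f6 = 82
byte 6: 27 ^ aa = 8d
byte 7: a8 ^ db = 73
byte 8: 95 ^ 40 = d5
byte 9: 0f ^ 20 = 2f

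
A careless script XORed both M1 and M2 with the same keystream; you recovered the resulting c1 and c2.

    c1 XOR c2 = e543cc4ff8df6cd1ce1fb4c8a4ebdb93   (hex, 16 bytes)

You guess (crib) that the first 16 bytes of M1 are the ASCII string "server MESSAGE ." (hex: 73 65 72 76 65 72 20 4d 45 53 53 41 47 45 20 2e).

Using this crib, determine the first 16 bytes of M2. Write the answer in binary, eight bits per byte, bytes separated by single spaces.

Since c1 ⊕ c2 = M1 ⊕ M2, XORing with the guessed M1 bytes yields the corresponding M2 bytes: M2 = (c1 ⊕ c2) ⊕ M1.
e5 XOR 73 = 96
43 XOR 65 = 26
cc XOR 72 = be
4f XOR 76 = 39
f8 XOR 65 = 9d
df XOR 72 = ad
6c XOR 20 = 4c
d1 XOR 4d = 9c
ce XOR 45 = 8b
1f XOR 53 = 4c
b4 XOR 53 = e7
c8 XOR 41 = 89
a4 XOR 47 = e3
eb XOR 45 = ae
db XOR 20 = fb
93 XOR 2e = bd

10010110 00100110 10111110 00111001 10011101 10101101 01001100 10011100 10001011 01001100 11100111 10001001 11100011 10101110 11111011 10111101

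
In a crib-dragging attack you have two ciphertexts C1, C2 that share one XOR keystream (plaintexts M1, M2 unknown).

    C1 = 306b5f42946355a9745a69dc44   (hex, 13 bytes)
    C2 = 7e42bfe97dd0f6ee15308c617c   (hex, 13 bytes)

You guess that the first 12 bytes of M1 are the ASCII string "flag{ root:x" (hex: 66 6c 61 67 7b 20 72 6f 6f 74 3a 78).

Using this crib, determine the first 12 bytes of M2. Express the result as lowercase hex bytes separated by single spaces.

First, C1 ⊕ C2 = (M1 ⊕ K) ⊕ (M2 ⊕ K) = M1 ⊕ M2, so the key drops out. Then M2 = (M1 ⊕ M2) ⊕ M1 over the first 12 bytes.
byte 0: (30 XOR 7e) XOR 66 = 4e XOR 66 = 28
byte 1: (6b XOR 42) XOR 6c = 29 XOR 6c = 45
byte 2: (5f XOR bf) XOR 61 = e0 XOR 61 = 81
byte 3: (42 XOR e9) XOR 67 = ab XOR 67 = cc
byte 4: (94 XOR 7d) XOR 7b = e9 XOR 7b = 92
byte 5: (63 XOR d0) XOR 20 = b3 XOR 20 = 93
byte 6: (55 XOR f6) XOR 72 = a3 XOR 72 = d1
byte 7: (a9 XOR ee) XOR 6f = 47 XOR 6f = 28
byte 8: (74 XOR 15) XOR 6f = 61 XOR 6f = 0e
byte 9: (5a XOR 30) XOR 74 = 6a XOR 74 = 1e
byte 10: (69 XOR 8c) XOR 3a = e5 XOR 3a = df
byte 11: (dc XOR 61) XOR 78 = bd XOR 78 = c5

28 45 81 cc 92 93 d1 28 0e 1e df c5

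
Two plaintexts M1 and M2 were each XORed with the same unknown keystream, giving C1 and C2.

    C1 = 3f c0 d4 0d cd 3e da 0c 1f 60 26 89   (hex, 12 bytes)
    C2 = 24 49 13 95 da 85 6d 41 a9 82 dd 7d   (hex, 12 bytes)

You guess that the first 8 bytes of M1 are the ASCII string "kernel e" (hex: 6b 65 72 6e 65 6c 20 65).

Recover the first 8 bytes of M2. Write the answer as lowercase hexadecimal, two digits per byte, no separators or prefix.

70ecb5f672d79728

First, C1 ⊕ C2 = (M1 ⊕ K) ⊕ (M2 ⊕ K) = M1 ⊕ M2, so the key drops out. Then M2 = (M1 ⊕ M2) ⊕ M1 over the first 8 bytes.
byte 0: (3f XOR 24) XOR 6b = 1b XOR 6b = 70
byte 1: (c0 XOR 49) XOR 65 = 89 XOR 65 = ec
byte 2: (d4 XOR 13) XOR 72 = c7 XOR 72 = b5
byte 3: (0d XOR 95) XOR 6e = 98 XOR 6e = f6
byte 4: (cd XOR da) XOR 65 = 17 XOR 65 = 72
byte 5: (3e XOR 85) XOR 6c = bb XOR 6c = d7
byte 6: (da XOR 6d) XOR 20 = b7 XOR 20 = 97
byte 7: (0c XOR 41) XOR 65 = 4d XOR 65 = 28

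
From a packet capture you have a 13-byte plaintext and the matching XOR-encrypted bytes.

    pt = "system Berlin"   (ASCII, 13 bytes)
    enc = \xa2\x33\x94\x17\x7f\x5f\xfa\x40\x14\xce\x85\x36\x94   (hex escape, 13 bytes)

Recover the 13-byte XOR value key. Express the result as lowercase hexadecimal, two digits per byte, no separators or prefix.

Since enc = pt ⊕ key, XORing both sides with pt gives key = pt ⊕ enc.
byte 0: 73 ⊕ a2 = d1
byte 1: 79 ⊕ 33 = 4a
byte 2: 73 ⊕ 94 = e7
byte 3: 74 ⊕ 17 = 63
byte 4: 65 ⊕ 7f = 1a
byte 5: 6d ⊕ 5f = 32
byte 6: 20 ⊕ fa = da
byte 7: 42 ⊕ 40 = 02
byte 8: 65 ⊕ 14 = 71
byte 9: 72 ⊕ ce = bc
byte 10: 6c ⊕ 85 = e9
byte 11: 69 ⊕ 36 = 5f
byte 12: 6e ⊕ 94 = fa

d14ae7631a32da0271bce95ffa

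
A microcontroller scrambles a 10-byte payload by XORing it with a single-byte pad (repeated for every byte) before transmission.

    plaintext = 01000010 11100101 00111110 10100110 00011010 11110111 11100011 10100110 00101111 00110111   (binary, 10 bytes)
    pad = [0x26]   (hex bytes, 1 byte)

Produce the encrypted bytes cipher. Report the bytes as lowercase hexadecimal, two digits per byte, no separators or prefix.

The 1-byte key repeats, so the effective keystream is 26 26 26 26 26 26 26 26 26 26.
byte 0:  66 XOR  38 = 100
byte 1: 229 XOR  38 = 195
byte 2:  62 XOR  38 =  24
byte 3: 166 XOR  38 = 128
byte 4:  26 XOR  38 =  60
byte 5: 247 XOR  38 = 209
byte 6: 227 XOR  38 = 197
byte 7: 166 XOR  38 = 128
byte 8:  47 XOR  38 =   9
byte 9:  55 XOR  38 =  17

64c318803cd1c5800911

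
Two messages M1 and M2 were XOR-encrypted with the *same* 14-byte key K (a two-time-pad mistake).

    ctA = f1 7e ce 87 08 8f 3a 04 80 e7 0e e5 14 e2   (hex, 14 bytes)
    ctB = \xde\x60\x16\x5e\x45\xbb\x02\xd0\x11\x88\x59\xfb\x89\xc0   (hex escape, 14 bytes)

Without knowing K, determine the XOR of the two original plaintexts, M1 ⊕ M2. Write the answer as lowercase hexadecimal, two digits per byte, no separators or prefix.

ctA ⊕ ctB = (M1 ⊕ K) ⊕ (M2 ⊕ K) = M1 ⊕ M2 — the shared key cancels under XOR.
f1 XOR de = 2f
7e XOR 60 = 1e
ce XOR 16 = d8
87 XOR 5e = d9
08 XOR 45 = 4d
8f XOR bb = 34
3a XOR 02 = 38
04 XOR d0 = d4
80 XOR 11 = 91
e7 XOR 88 = 6f
0e XOR 59 = 57
e5 XOR fb = 1e
14 XOR 89 = 9d
e2 XOR c0 = 22

2f1ed8d94d3438d4916f571e9d22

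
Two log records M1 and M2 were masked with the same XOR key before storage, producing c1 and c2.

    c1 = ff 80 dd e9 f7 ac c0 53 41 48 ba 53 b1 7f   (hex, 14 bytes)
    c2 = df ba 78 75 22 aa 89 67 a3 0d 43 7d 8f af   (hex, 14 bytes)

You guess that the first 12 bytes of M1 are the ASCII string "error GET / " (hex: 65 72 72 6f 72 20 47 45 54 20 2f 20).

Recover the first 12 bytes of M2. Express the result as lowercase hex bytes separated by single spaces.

First, c1 ⊕ c2 = (M1 ⊕ K) ⊕ (M2 ⊕ K) = M1 ⊕ M2, so the key drops out. Then M2 = (M1 ⊕ M2) ⊕ M1 over the first 12 bytes.
byte 0: (ff ⊕ df) ⊕ 65 = 20 ⊕ 65 = 45
byte 1: (80 ⊕ ba) ⊕ 72 = 3a ⊕ 72 = 48
byte 2: (dd ⊕ 78) ⊕ 72 = a5 ⊕ 72 = d7
byte 3: (e9 ⊕ 75) ⊕ 6f = 9c ⊕ 6f = f3
byte 4: (f7 ⊕ 22) ⊕ 72 = d5 ⊕ 72 = a7
byte 5: (ac ⊕ aa) ⊕ 20 = 06 ⊕ 20 = 26
byte 6: (c0 ⊕ 89) ⊕ 47 = 49 ⊕ 47 = 0e
byte 7: (53 ⊕ 67) ⊕ 45 = 34 ⊕ 45 = 71
byte 8: (41 ⊕ a3) ⊕ 54 = e2 ⊕ 54 = b6
byte 9: (48 ⊕ 0d) ⊕ 20 = 45 ⊕ 20 = 65
byte 10: (ba ⊕ 43) ⊕ 2f = f9 ⊕ 2f = d6
byte 11: (53 ⊕ 7d) ⊕ 20 = 2e ⊕ 20 = 0e

45 48 d7 f3 a7 26 0e 71 b6 65 d6 0e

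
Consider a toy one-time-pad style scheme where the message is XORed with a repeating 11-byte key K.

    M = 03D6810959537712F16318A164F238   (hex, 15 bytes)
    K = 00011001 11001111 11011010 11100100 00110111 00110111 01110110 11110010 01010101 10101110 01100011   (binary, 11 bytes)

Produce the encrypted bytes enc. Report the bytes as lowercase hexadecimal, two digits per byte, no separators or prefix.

1a195bed6e6401e0a4cd7bb8ab28dc

The 11-byte key repeats, so the effective keystream is 19 cf da e4 37 37 76 f2 55 ae 63 19 cf da e4.
byte 0: 03 XOR 19 = 1a
byte 1: d6 XOR cf = 19
byte 2: 81 XOR da = 5b
byte 3: 09 XOR e4 = ed
byte 4: 59 XOR 37 = 6e
byte 5: 53 XOR 37 = 64
byte 6: 77 XOR 76 = 01
byte 7: 12 XOR f2 = e0
byte 8: f1 XOR 55 = a4
byte 9: 63 XOR ae = cd
byte 10: 18 XOR 63 = 7b
byte 11: a1 XOR 19 = b8
byte 12: 64 XOR cf = ab
byte 13: f2 XOR da = 28
byte 14: 38 XOR e4 = dc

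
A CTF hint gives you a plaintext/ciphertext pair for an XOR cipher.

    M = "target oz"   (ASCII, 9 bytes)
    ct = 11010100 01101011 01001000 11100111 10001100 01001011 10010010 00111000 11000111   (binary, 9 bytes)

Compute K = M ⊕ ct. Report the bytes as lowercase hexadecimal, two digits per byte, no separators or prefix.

a00a3a80e93fb257bd

Since ct = M ⊕ K, XORing both sides with M gives K = M ⊕ ct.
74 ^ d4 = a0
61 ^ 6b = 0a
72 ^ 48 = 3a
67 ^ e7 = 80
65 ^ 8c = e9
74 ^ 4b = 3f
20 ^ 92 = b2
6f ^ 38 = 57
7a ^ c7 = bd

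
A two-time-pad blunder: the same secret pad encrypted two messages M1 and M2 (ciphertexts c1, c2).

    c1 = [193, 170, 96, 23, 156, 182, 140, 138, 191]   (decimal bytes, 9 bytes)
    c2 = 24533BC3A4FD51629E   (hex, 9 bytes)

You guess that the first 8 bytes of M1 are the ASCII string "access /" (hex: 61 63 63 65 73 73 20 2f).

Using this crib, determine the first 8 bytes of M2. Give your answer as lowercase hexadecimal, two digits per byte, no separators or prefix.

First, c1 ⊕ c2 = (M1 ⊕ K) ⊕ (M2 ⊕ K) = M1 ⊕ M2, so the key drops out. Then M2 = (M1 ⊕ M2) ⊕ M1 over the first 8 bytes.
byte 0: (c1 ⊕ 24) ⊕ 61 = e5 ⊕ 61 = 84
byte 1: (aa ⊕ 53) ⊕ 63 = f9 ⊕ 63 = 9a
byte 2: (60 ⊕ 3b) ⊕ 63 = 5b ⊕ 63 = 38
byte 3: (17 ⊕ c3) ⊕ 65 = d4 ⊕ 65 = b1
byte 4: (9c ⊕ a4) ⊕ 73 = 38 ⊕ 73 = 4b
byte 5: (b6 ⊕ fd) ⊕ 73 = 4b ⊕ 73 = 38
byte 6: (8c ⊕ 51) ⊕ 20 = dd ⊕ 20 = fd
byte 7: (8a ⊕ 62) ⊕ 2f = e8 ⊕ 2f = c7

849a38b14b38fdc7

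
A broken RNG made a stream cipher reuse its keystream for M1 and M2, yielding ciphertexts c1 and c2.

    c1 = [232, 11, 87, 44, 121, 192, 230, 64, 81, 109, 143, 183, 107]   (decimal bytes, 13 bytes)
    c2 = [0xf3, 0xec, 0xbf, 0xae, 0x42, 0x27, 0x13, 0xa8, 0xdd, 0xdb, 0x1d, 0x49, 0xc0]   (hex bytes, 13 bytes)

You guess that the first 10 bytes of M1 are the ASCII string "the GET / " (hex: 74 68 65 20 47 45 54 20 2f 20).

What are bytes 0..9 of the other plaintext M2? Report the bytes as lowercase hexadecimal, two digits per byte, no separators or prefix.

First, c1 ⊕ c2 = (M1 ⊕ K) ⊕ (M2 ⊕ K) = M1 ⊕ M2, so the key drops out. Then M2 = (M1 ⊕ M2) ⊕ M1 over the first 10 bytes.
byte 0: (e8 ⊕ f3) ⊕ 74 = 1b ⊕ 74 = 6f
byte 1: (0b ⊕ ec) ⊕ 68 = e7 ⊕ 68 = 8f
byte 2: (57 ⊕ bf) ⊕ 65 = e8 ⊕ 65 = 8d
byte 3: (2c ⊕ ae) ⊕ 20 = 82 ⊕ 20 = a2
byte 4: (79 ⊕ 42) ⊕ 47 = 3b ⊕ 47 = 7c
byte 5: (c0 ⊕ 27) ⊕ 45 = e7 ⊕ 45 = a2
byte 6: (e6 ⊕ 13) ⊕ 54 = f5 ⊕ 54 = a1
byte 7: (40 ⊕ a8) ⊕ 20 = e8 ⊕ 20 = c8
byte 8: (51 ⊕ dd) ⊕ 2f = 8c ⊕ 2f = a3
byte 9: (6d ⊕ db) ⊕ 20 = b6 ⊕ 20 = 96

6f8f8da27ca2a1c8a396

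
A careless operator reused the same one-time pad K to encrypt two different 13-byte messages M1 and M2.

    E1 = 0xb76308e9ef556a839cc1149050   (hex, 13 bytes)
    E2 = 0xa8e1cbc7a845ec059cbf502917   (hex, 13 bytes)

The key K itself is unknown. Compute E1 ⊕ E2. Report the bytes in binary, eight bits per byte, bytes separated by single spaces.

E1 ⊕ E2 = (M1 ⊕ K) ⊕ (M2 ⊕ K) = M1 ⊕ M2 — the shared key cancels under XOR.
byte 0: b7 ⊕ a8 = 1f
byte 1: 63 ⊕ e1 = 82
byte 2: 08 ⊕ cb = c3
byte 3: e9 ⊕ c7 = 2e
byte 4: ef ⊕ a8 = 47
byte 5: 55 ⊕ 45 = 10
byte 6: 6a ⊕ ec = 86
byte 7: 83 ⊕ 05 = 86
byte 8: 9c ⊕ 9c = 00
byte 9: c1 ⊕ bf = 7e
byte 10: 14 ⊕ 50 = 44
byte 11: 90 ⊕ 29 = b9
byte 12: 50 ⊕ 17 = 47

00011111 10000010 11000011 00101110 01000111 00010000 10000110 10000110 00000000 01111110 01000100 10111001 01000111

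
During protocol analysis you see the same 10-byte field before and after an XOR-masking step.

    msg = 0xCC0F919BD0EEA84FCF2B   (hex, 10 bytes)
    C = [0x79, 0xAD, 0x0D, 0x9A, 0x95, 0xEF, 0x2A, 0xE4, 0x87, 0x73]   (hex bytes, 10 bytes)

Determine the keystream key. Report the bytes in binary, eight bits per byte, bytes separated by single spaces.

10110101 10100010 10011100 00000001 01000101 00000001 10000010 10101011 01001000 01011000

Since C = msg ⊕ key, XORing both sides with msg gives key = msg ⊕ C.
byte 0: cc ^ 79 = b5
byte 1: 0f ^ ad = a2
byte 2: 91 ^ 0d = 9c
byte 3: 9b ^ 9a = 01
byte 4: d0 ^ 95 = 45
byte 5: ee ^ ef = 01
byte 6: a8 ^ 2a = 82
byte 7: 4f ^ e4 = ab
byte 8: cf ^ 87 = 48
byte 9: 2b ^ 73 = 58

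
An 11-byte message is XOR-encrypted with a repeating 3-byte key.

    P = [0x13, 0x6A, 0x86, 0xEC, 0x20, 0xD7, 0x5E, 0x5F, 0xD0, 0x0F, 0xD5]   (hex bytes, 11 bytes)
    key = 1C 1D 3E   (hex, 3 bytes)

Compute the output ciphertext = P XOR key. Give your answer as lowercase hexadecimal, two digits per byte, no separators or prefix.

0f77b8f03de94242ee13c8

The 3-byte key repeats, so the effective keystream is 1c 1d 3e 1c 1d 3e 1c 1d 3e 1c 1d.
byte 0: 13 XOR 1c = 0f
byte 1: 6a XOR 1d = 77
byte 2: 86 XOR 3e = b8
byte 3: ec XOR 1c = f0
byte 4: 20 XOR 1d = 3d
byte 5: d7 XOR 3e = e9
byte 6: 5e XOR 1c = 42
byte 7: 5f XOR 1d = 42
byte 8: d0 XOR 3e = ee
byte 9: 0f XOR 1c = 13
byte 10: d5 XOR 1d = c8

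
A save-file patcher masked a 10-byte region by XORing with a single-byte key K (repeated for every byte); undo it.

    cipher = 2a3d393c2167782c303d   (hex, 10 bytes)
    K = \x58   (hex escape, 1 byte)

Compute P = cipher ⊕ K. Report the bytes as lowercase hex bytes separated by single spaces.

72 65 61 64 79 3f 20 74 68 65

The 1-byte key repeats, so the effective keystream is 58 58 58 58 58 58 58 58 58 58.
byte 0: 2a XOR 58 = 72
byte 1: 3d XOR 58 = 65
byte 2: 39 XOR 58 = 61
byte 3: 3c XOR 58 = 64
byte 4: 21 XOR 58 = 79
byte 5: 67 XOR 58 = 3f
byte 6: 78 XOR 58 = 20
byte 7: 2c XOR 58 = 74
byte 8: 30 XOR 58 = 68
byte 9: 3d XOR 58 = 65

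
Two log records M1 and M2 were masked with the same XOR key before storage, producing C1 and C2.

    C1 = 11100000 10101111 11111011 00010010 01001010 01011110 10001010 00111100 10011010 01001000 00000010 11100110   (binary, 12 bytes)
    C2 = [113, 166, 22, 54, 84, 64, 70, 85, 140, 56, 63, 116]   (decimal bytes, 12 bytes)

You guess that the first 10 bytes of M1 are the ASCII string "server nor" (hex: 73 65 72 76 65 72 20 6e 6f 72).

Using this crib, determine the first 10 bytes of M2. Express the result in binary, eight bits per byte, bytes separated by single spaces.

First, C1 ⊕ C2 = (M1 ⊕ K) ⊕ (M2 ⊕ K) = M1 ⊕ M2, so the key drops out. Then M2 = (M1 ⊕ M2) ⊕ M1 over the first 10 bytes.
byte 0: (e0 ⊕ 71) ⊕ 73 = 91 ⊕ 73 = e2
byte 1: (af ⊕ a6) ⊕ 65 = 09 ⊕ 65 = 6c
byte 2: (fb ⊕ 16) ⊕ 72 = ed ⊕ 72 = 9f
byte 3: (12 ⊕ 36) ⊕ 76 = 24 ⊕ 76 = 52
byte 4: (4a ⊕ 54) ⊕ 65 = 1e ⊕ 65 = 7b
byte 5: (5e ⊕ 40) ⊕ 72 = 1e ⊕ 72 = 6c
byte 6: (8a ⊕ 46) ⊕ 20 = cc ⊕ 20 = ec
byte 7: (3c ⊕ 55) ⊕ 6e = 69 ⊕ 6e = 07
byte 8: (9a ⊕ 8c) ⊕ 6f = 16 ⊕ 6f = 79
byte 9: (48 ⊕ 38) ⊕ 72 = 70 ⊕ 72 = 02

11100010 01101100 10011111 01010010 01111011 01101100 11101100 00000111 01111001 00000010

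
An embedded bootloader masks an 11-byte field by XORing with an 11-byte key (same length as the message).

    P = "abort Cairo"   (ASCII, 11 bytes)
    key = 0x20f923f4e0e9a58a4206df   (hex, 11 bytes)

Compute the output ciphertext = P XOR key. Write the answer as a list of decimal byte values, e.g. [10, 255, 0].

XOR is its own inverse, so applying the key byte-wise gives the result directly.
61 XOR 20 = 41
62 XOR f9 = 9b
6f XOR 23 = 4c
72 XOR f4 = 86
74 XOR e0 = 94
20 XOR e9 = c9
43 XOR a5 = e6
61 XOR 8a = eb
69 XOR 42 = 2b
72 XOR 06 = 74
6f XOR df = b0

[65, 155, 76, 134, 148, 201, 230, 235, 43, 116, 176]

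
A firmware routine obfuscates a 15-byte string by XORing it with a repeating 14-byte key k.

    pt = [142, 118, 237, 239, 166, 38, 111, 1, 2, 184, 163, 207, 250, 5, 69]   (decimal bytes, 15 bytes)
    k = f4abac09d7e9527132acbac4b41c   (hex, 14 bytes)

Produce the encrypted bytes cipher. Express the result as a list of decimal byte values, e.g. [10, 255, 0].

The 14-byte key repeats, so the effective keystream is f4 ab ac 09 d7 e9 52 71 32 ac ba c4 b4 1c f4.
byte 0: 8e xor f4 = 7a
byte 1: 76 xor ab = dd
byte 2: ed xor ac = 41
byte 3: ef xor 09 = e6
byte 4: a6 xor d7 = 71
byte 5: 26 xor e9 = cf
byte 6: 6f xor 52 = 3d
byte 7: 01 xor 71 = 70
byte 8: 02 xor 32 = 30
byte 9: b8 xor ac = 14
byte 10: a3 xor ba = 19
byte 11: cf xor c4 = 0b
byte 12: fa xor b4 = 4e
byte 13: 05 xor 1c = 19
byte 14: 45 xor f4 = b1

[122, 221, 65, 230, 113, 207, 61, 112, 48, 20, 25, 11, 78, 25, 177]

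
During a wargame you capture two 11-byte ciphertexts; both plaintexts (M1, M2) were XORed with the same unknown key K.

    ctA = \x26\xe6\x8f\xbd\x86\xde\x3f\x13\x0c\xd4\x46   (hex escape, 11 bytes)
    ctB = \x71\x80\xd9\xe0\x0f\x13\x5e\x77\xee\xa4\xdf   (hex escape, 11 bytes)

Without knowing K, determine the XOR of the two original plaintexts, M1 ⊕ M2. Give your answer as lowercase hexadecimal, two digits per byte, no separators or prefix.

ctA ⊕ ctB = (M1 ⊕ K) ⊕ (M2 ⊕ K) = M1 ⊕ M2 — the shared key cancels under XOR.
byte 0: 26 ⊕ 71 = 57
byte 1: e6 ⊕ 80 = 66
byte 2: 8f ⊕ d9 = 56
byte 3: bd ⊕ e0 = 5d
byte 4: 86 ⊕ 0f = 89
byte 5: de ⊕ 13 = cd
byte 6: 3f ⊕ 5e = 61
byte 7: 13 ⊕ 77 = 64
byte 8: 0c ⊕ ee = e2
byte 9: d4 ⊕ a4 = 70
byte 10: 46 ⊕ df = 99

5766565d89cd6164e27099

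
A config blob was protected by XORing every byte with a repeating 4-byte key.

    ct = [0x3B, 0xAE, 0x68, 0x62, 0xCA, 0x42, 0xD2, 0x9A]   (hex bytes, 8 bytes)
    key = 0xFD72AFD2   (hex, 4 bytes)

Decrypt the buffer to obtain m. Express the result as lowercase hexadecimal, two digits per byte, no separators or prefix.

The 4-byte key repeats, so the effective keystream is fd 72 af d2 fd 72 af d2.
byte 0: 3b XOR fd = c6
byte 1: ae XOR 72 = dc
byte 2: 68 XOR af = c7
byte 3: 62 XOR d2 = b0
byte 4: ca XOR fd = 37
byte 5: 42 XOR 72 = 30
byte 6: d2 XOR af = 7d
byte 7: 9a XOR d2 = 48

c6dcc7b037307d48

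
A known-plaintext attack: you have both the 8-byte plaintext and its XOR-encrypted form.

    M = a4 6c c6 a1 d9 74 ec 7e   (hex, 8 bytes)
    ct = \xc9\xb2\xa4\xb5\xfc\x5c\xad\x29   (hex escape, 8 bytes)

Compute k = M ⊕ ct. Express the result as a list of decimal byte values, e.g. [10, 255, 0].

[109, 222, 98, 20, 37, 40, 65, 87]

Since ct = M ⊕ k, XORing both sides with M gives k = M ⊕ ct.
a4 xor c9 = 6d
6c xor b2 = de
c6 xor a4 = 62
a1 xor b5 = 14
d9 xor fc = 25
74 xor 5c = 28
ec xor ad = 41
7e xor 29 = 57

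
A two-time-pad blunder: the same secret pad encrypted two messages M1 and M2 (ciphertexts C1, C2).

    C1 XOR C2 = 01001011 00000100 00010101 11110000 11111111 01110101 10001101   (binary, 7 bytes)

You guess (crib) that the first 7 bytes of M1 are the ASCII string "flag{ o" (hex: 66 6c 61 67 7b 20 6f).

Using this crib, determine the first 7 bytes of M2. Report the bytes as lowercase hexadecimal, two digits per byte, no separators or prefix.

Since C1 ⊕ C2 = M1 ⊕ M2, XORing with the guessed M1 bytes yields the corresponding M2 bytes: M2 = (C1 ⊕ C2) ⊕ M1.
byte 0: 01001011 xor 01100110 = 00101101
byte 1: 00000100 xor 01101100 = 01101000
byte 2: 00010101 xor 01100001 = 01110100
byte 3: 11110000 xor 01100111 = 10010111
byte 4: 11111111 xor 01111011 = 10000100
byte 5: 01110101 xor 00100000 = 01010101
byte 6: 10001101 xor 01101111 = 11100010

2d6874978455e2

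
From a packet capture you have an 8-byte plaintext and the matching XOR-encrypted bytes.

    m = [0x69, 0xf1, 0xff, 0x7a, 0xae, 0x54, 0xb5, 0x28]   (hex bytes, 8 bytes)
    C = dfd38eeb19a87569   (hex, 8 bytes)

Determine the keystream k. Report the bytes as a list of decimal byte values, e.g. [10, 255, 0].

[182, 34, 113, 145, 183, 252, 192, 65]

Since C = m ⊕ k, XORing both sides with m gives k = m ⊕ C.
byte 0: 01101001 ⊕ 11011111 = 10110110
byte 1: 11110001 ⊕ 11010011 = 00100010
byte 2: 11111111 ⊕ 10001110 = 01110001
byte 3: 01111010 ⊕ 11101011 = 10010001
byte 4: 10101110 ⊕ 00011001 = 10110111
byte 5: 01010100 ⊕ 10101000 = 11111100
byte 6: 10110101 ⊕ 01110101 = 11000000
byte 7: 00101000 ⊕ 01101001 = 01000001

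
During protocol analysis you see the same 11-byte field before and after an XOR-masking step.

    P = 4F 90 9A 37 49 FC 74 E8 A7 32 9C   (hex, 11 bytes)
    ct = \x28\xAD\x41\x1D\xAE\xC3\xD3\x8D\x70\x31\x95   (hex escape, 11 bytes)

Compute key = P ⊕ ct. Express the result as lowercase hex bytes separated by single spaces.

Since ct = P ⊕ key, XORing both sides with P gives key = P ⊕ ct.
4f xor 28 = 67
90 xor ad = 3d
9a xor 41 = db
37 xor 1d = 2a
49 xor ae = e7
fc xor c3 = 3f
74 xor d3 = a7
e8 xor 8d = 65
a7 xor 70 = d7
32 xor 31 = 03
9c xor 95 = 09

67 3d db 2a e7 3f a7 65 d7 03 09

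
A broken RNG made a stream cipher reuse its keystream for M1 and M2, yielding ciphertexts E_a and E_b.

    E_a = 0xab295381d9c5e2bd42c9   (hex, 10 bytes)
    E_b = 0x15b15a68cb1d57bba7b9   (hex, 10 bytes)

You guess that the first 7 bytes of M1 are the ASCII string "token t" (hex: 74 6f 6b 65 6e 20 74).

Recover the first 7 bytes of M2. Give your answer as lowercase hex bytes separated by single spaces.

First, E_a ⊕ E_b = (M1 ⊕ K) ⊕ (M2 ⊕ K) = M1 ⊕ M2, so the key drops out. Then M2 = (M1 ⊕ M2) ⊕ M1 over the first 7 bytes.
byte 0: (ab ⊕ 15) ⊕ 74 = be ⊕ 74 = ca
byte 1: (29 ⊕ b1) ⊕ 6f = 98 ⊕ 6f = f7
byte 2: (53 ⊕ 5a) ⊕ 6b = 09 ⊕ 6b = 62
byte 3: (81 ⊕ 68) ⊕ 65 = e9 ⊕ 65 = 8c
byte 4: (d9 ⊕ cb) ⊕ 6e = 12 ⊕ 6e = 7c
byte 5: (c5 ⊕ 1d) ⊕ 20 = d8 ⊕ 20 = f8
byte 6: (e2 ⊕ 57) ⊕ 74 = b5 ⊕ 74 = c1

ca f7 62 8c 7c f8 c1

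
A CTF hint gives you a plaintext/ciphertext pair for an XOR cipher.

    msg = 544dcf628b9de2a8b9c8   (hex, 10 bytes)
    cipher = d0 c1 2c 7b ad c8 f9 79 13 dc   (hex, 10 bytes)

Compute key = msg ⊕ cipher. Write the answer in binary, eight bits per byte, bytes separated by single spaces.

Since cipher = msg ⊕ key, XORing both sides with msg gives key = msg ⊕ cipher.
54 XOR d0 = 84
4d XOR c1 = 8c
cf XOR 2c = e3
62 XOR 7b = 19
8b XOR ad = 26
9d XOR c8 = 55
e2 XOR f9 = 1b
a8 XOR 79 = d1
b9 XOR 13 = aa
c8 XOR dc = 14

10000100 10001100 11100011 00011001 00100110 01010101 00011011 11010001 10101010 00010100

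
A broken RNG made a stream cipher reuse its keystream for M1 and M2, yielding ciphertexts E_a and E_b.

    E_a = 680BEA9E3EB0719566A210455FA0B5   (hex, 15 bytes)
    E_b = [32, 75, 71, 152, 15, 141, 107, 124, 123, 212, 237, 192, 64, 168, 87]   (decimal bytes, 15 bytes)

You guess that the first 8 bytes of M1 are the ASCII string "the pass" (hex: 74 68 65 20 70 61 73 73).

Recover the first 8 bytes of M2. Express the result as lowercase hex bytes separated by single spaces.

3c 28 c8 26 41 5c 69 9a

First, E_a ⊕ E_b = (M1 ⊕ K) ⊕ (M2 ⊕ K) = M1 ⊕ M2, so the key drops out. Then M2 = (M1 ⊕ M2) ⊕ M1 over the first 8 bytes.
byte 0: (68 xor 20) xor 74 = 48 xor 74 = 3c
byte 1: (0b xor 4b) xor 68 = 40 xor 68 = 28
byte 2: (ea xor 47) xor 65 = ad xor 65 = c8
byte 3: (9e xor 98) xor 20 = 06 xor 20 = 26
byte 4: (3e xor 0f) xor 70 = 31 xor 70 = 41
byte 5: (b0 xor 8d) xor 61 = 3d xor 61 = 5c
byte 6: (71 xor 6b) xor 73 = 1a xor 73 = 69
byte 7: (95 xor 7c) xor 73 = e9 xor 73 = 9a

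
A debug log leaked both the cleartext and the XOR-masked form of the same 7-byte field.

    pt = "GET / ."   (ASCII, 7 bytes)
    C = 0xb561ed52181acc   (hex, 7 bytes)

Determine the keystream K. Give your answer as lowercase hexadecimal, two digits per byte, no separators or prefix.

f224b972373ae2

Since C = pt ⊕ K, XORing both sides with pt gives K = pt ⊕ C.
47 ^ b5 = f2
45 ^ 61 = 24
54 ^ ed = b9
20 ^ 52 = 72
2f ^ 18 = 37
20 ^ 1a = 3a
2e ^ cc = e2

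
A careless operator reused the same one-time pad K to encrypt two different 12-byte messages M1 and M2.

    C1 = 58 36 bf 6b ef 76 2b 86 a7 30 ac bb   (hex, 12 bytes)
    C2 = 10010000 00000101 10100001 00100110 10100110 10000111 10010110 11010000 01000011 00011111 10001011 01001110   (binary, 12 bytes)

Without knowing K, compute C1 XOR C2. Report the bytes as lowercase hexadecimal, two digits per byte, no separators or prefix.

c8331e4d49f1bd56e42f27f5

C1 ⊕ C2 = (M1 ⊕ K) ⊕ (M2 ⊕ K) = M1 ⊕ M2 — the shared key cancels under XOR.
byte 0: 58 ⊕ 90 = c8
byte 1: 36 ⊕ 05 = 33
byte 2: bf ⊕ a1 = 1e
byte 3: 6b ⊕ 26 = 4d
byte 4: ef ⊕ a6 = 49
byte 5: 76 ⊕ 87 = f1
byte 6: 2b ⊕ 96 = bd
byte 7: 86 ⊕ d0 = 56
byte 8: a7 ⊕ 43 = e4
byte 9: 30 ⊕ 1f = 2f
byte 10: ac ⊕ 8b = 27
byte 11: bb ⊕ 4e = f5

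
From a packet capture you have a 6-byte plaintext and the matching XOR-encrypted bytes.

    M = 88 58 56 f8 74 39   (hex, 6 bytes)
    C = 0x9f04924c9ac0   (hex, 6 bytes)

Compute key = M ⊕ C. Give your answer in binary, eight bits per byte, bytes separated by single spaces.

00010111 01011100 11000100 10110100 11101110 11111001

Since C = M ⊕ key, XORing both sides with M gives key = M ⊕ C.
136 ⊕ 159 =  23
 88 ⊕   4 =  92
 86 ⊕ 146 = 196
248 ⊕  76 = 180
116 ⊕ 154 = 238
 57 ⊕ 192 = 249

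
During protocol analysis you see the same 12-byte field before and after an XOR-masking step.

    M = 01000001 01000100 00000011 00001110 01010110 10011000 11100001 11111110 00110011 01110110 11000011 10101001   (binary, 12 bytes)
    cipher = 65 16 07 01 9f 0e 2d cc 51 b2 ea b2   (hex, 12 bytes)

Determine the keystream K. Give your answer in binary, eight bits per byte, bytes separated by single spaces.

00100100 01010010 00000100 00001111 11001001 10010110 11001100 00110010 01100010 11000100 00101001 00011011

Since cipher = M ⊕ K, XORing both sides with M gives K = M ⊕ cipher.
byte 0: 01000001 ⊕ 01100101 = 00100100
byte 1: 01000100 ⊕ 00010110 = 01010010
byte 2: 00000011 ⊕ 00000111 = 00000100
byte 3: 00001110 ⊕ 00000001 = 00001111
byte 4: 01010110 ⊕ 10011111 = 11001001
byte 5: 10011000 ⊕ 00001110 = 10010110
byte 6: 11100001 ⊕ 00101101 = 11001100
byte 7: 11111110 ⊕ 11001100 = 00110010
byte 8: 00110011 ⊕ 01010001 = 01100010
byte 9: 01110110 ⊕ 10110010 = 11000100
byte 10: 11000011 ⊕ 11101010 = 00101001
byte 11: 10101001 ⊕ 10110010 = 00011011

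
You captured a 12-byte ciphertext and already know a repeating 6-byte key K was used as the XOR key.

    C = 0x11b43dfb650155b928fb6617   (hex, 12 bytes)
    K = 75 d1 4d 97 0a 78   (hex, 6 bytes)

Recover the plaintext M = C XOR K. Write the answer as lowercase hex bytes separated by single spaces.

64 65 70 6c 6f 79 20 68 65 6c 6c 6f

The 6-byte key repeats, so the effective keystream is 75 d1 4d 97 0a 78 75 d1 4d 97 0a 78.
byte 0: 11 XOR 75 = 64
byte 1: b4 XOR d1 = 65
byte 2: 3d XOR 4d = 70
byte 3: fb XOR 97 = 6c
byte 4: 65 XOR 0a = 6f
byte 5: 01 XOR 78 = 79
byte 6: 55 XOR 75 = 20
byte 7: b9 XOR d1 = 68
byte 8: 28 XOR 4d = 65
byte 9: fb XOR 97 = 6c
byte 10: 66 XOR 0a = 6c
byte 11: 17 XOR 78 = 6f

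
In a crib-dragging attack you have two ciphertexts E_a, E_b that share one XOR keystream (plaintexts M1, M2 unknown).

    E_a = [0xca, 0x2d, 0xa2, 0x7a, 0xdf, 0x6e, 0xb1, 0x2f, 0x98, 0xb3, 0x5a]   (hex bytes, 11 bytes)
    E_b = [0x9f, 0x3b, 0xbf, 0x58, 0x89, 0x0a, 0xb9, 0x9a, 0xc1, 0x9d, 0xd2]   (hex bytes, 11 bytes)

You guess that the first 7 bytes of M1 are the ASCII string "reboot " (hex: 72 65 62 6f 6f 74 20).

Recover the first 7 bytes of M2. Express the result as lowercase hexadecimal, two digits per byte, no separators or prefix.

27737f4d391028

First, E_a ⊕ E_b = (M1 ⊕ K) ⊕ (M2 ⊕ K) = M1 ⊕ M2, so the key drops out. Then M2 = (M1 ⊕ M2) ⊕ M1 over the first 7 bytes.
byte 0: (ca ^ 9f) ^ 72 = 55 ^ 72 = 27
byte 1: (2d ^ 3b) ^ 65 = 16 ^ 65 = 73
byte 2: (a2 ^ bf) ^ 62 = 1d ^ 62 = 7f
byte 3: (7a ^ 58) ^ 6f = 22 ^ 6f = 4d
byte 4: (df ^ 89) ^ 6f = 56 ^ 6f = 39
byte 5: (6e ^ 0a) ^ 74 = 64 ^ 74 = 10
byte 6: (b1 ^ b9) ^ 20 = 08 ^ 20 = 28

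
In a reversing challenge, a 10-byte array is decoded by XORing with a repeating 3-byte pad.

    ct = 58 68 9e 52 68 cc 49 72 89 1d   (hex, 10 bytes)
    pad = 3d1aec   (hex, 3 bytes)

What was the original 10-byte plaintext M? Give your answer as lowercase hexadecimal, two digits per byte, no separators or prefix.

6572726f722074686520

The 3-byte key repeats, so the effective keystream is 3d 1a ec 3d 1a ec 3d 1a ec 3d.
byte 0: 58 xor 3d = 65
byte 1: 68 xor 1a = 72
byte 2: 9e xor ec = 72
byte 3: 52 xor 3d = 6f
byte 4: 68 xor 1a = 72
byte 5: cc xor ec = 20
byte 6: 49 xor 3d = 74
byte 7: 72 xor 1a = 68
byte 8: 89 xor ec = 65
byte 9: 1d xor 3d = 20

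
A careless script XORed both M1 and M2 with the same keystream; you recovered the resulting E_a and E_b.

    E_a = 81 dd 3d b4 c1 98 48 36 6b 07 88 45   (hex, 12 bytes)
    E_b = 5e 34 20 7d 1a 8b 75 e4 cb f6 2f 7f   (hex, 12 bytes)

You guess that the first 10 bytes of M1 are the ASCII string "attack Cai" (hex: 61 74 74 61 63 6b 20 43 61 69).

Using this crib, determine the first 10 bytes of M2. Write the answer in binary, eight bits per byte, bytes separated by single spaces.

First, E_a ⊕ E_b = (M1 ⊕ K) ⊕ (M2 ⊕ K) = M1 ⊕ M2, so the key drops out. Then M2 = (M1 ⊕ M2) ⊕ M1 over the first 10 bytes.
byte 0: (81 XOR 5e) XOR 61 = df XOR 61 = be
byte 1: (dd XOR 34) XOR 74 = e9 XOR 74 = 9d
byte 2: (3d XOR 20) XOR 74 = 1d XOR 74 = 69
byte 3: (b4 XOR 7d) XOR 61 = c9 XOR 61 = a8
byte 4: (c1 XOR 1a) XOR 63 = db XOR 63 = b8
byte 5: (98 XOR 8b) XOR 6b = 13 XOR 6b = 78
byte 6: (48 XOR 75) XOR 20 = 3d XOR 20 = 1d
byte 7: (36 XOR e4) XOR 43 = d2 XOR 43 = 91
byte 8: (6b XOR cb) XOR 61 = a0 XOR 61 = c1
byte 9: (07 XOR f6) XOR 69 = f1 XOR 69 = 98

10111110 10011101 01101001 10101000 10111000 01111000 00011101 10010001 11000001 10011000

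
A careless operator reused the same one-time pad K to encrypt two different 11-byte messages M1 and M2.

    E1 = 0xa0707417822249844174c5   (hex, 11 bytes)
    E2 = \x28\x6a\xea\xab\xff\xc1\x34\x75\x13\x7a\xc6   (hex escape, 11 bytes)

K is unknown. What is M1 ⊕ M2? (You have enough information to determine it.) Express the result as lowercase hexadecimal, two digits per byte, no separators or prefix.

881a9ebc7de37df1520e03

E1 ⊕ E2 = (M1 ⊕ K) ⊕ (M2 ⊕ K) = M1 ⊕ M2 — the shared key cancels under XOR.
a0 XOR 28 = 88
70 XOR 6a = 1a
74 XOR ea = 9e
17 XOR ab = bc
82 XOR ff = 7d
22 XOR c1 = e3
49 XOR 34 = 7d
84 XOR 75 = f1
41 XOR 13 = 52
74 XOR 7a = 0e
c5 XOR c6 = 03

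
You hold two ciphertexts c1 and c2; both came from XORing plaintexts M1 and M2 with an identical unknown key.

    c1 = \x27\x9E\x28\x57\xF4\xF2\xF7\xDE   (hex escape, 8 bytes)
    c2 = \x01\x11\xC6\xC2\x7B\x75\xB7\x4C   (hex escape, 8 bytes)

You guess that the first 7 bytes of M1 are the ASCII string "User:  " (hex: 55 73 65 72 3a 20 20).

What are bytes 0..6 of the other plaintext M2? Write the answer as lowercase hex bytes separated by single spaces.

First, c1 ⊕ c2 = (M1 ⊕ K) ⊕ (M2 ⊕ K) = M1 ⊕ M2, so the key drops out. Then M2 = (M1 ⊕ M2) ⊕ M1 over the first 7 bytes.
byte 0: (27 XOR 01) XOR 55 = 26 XOR 55 = 73
byte 1: (9e XOR 11) XOR 73 = 8f XOR 73 = fc
byte 2: (28 XOR c6) XOR 65 = ee XOR 65 = 8b
byte 3: (57 XOR c2) XOR 72 = 95 XOR 72 = e7
byte 4: (f4 XOR 7b) XOR 3a = 8f XOR 3a = b5
byte 5: (f2 XOR 75) XOR 20 = 87 XOR 20 = a7
byte 6: (f7 XOR b7) XOR 20 = 40 XOR 20 = 60

73 fc 8b e7 b5 a7 60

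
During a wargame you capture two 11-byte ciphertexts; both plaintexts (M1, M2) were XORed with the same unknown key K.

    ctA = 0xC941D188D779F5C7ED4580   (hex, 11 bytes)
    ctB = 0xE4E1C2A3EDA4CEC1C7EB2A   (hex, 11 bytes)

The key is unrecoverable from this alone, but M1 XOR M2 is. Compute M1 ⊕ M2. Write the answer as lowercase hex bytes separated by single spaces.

2d a0 13 2b 3a dd 3b 06 2a ae aa

ctA ⊕ ctB = (M1 ⊕ K) ⊕ (M2 ⊕ K) = M1 ⊕ M2 — the shared key cancels under XOR.
byte 0: c9 XOR e4 = 2d
byte 1: 41 XOR e1 = a0
byte 2: d1 XOR c2 = 13
byte 3: 88 XOR a3 = 2b
byte 4: d7 XOR ed = 3a
byte 5: 79 XOR a4 = dd
byte 6: f5 XOR ce = 3b
byte 7: c7 XOR c1 = 06
byte 8: ed XOR c7 = 2a
byte 9: 45 XOR eb = ae
byte 10: 80 XOR 2a = aa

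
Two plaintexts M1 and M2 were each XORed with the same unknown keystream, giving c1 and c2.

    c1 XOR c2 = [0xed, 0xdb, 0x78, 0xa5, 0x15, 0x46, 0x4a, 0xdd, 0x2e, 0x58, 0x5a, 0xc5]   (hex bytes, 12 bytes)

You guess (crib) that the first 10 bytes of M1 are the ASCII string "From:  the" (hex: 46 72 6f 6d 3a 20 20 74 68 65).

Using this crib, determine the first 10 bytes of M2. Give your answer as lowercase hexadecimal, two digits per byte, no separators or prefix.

aba917c82f666aa9463d

Since c1 ⊕ c2 = M1 ⊕ M2, XORing with the guessed M1 bytes yields the corresponding M2 bytes: M2 = (c1 ⊕ c2) ⊕ M1.
237 xor  70 = 171
219 xor 114 = 169
120 xor 111 =  23
165 xor 109 = 200
 21 xor  58 =  47
 70 xor  32 = 102
 74 xor  32 = 106
221 xor 116 = 169
 46 xor 104 =  70
 88 xor 101 =  61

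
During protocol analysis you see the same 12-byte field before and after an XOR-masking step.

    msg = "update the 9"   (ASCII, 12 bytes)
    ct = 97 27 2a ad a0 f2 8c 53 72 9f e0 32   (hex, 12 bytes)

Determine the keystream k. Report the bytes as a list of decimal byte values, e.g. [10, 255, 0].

[226, 87, 78, 204, 212, 151, 172, 39, 26, 250, 192, 11]

Since ct = msg ⊕ k, XORing both sides with msg gives k = msg ⊕ ct.
byte 0: 75 ⊕ 97 = e2
byte 1: 70 ⊕ 27 = 57
byte 2: 64 ⊕ 2a = 4e
byte 3: 61 ⊕ ad = cc
byte 4: 74 ⊕ a0 = d4
byte 5: 65 ⊕ f2 = 97
byte 6: 20 ⊕ 8c = ac
byte 7: 74 ⊕ 53 = 27
byte 8: 68 ⊕ 72 = 1a
byte 9: 65 ⊕ 9f = fa
byte 10: 20 ⊕ e0 = c0
byte 11: 39 ⊕ 32 = 0b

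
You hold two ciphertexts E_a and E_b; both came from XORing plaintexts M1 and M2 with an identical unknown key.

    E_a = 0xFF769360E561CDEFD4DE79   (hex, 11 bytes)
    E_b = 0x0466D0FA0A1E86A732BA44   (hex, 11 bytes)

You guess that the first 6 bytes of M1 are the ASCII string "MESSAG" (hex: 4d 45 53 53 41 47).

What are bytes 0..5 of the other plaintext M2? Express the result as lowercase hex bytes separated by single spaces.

First, E_a ⊕ E_b = (M1 ⊕ K) ⊕ (M2 ⊕ K) = M1 ⊕ M2, so the key drops out. Then M2 = (M1 ⊕ M2) ⊕ M1 over the first 6 bytes.
byte 0: (ff XOR 04) XOR 4d = fb XOR 4d = b6
byte 1: (76 XOR 66) XOR 45 = 10 XOR 45 = 55
byte 2: (93 XOR d0) XOR 53 = 43 XOR 53 = 10
byte 3: (60 XOR fa) XOR 53 = 9a XOR 53 = c9
byte 4: (e5 XOR 0a) XOR 41 = ef XOR 41 = ae
byte 5: (61 XOR 1e) XOR 47 = 7f XOR 47 = 38

b6 55 10 c9 ae 38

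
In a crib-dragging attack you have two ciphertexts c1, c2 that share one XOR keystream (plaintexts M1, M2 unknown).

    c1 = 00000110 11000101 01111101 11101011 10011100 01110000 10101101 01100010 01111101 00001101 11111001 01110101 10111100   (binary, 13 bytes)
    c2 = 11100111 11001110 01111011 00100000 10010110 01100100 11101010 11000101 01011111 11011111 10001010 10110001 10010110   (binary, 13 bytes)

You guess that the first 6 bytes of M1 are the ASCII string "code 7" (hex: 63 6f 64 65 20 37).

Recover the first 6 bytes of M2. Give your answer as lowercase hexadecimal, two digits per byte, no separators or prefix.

First, c1 ⊕ c2 = (M1 ⊕ K) ⊕ (M2 ⊕ K) = M1 ⊕ M2, so the key drops out. Then M2 = (M1 ⊕ M2) ⊕ M1 over the first 6 bytes.
byte 0: (06 ^ e7) ^ 63 = e1 ^ 63 = 82
byte 1: (c5 ^ ce) ^ 6f = 0b ^ 6f = 64
byte 2: (7d ^ 7b) ^ 64 = 06 ^ 64 = 62
byte 3: (eb ^ 20) ^ 65 = cb ^ 65 = ae
byte 4: (9c ^ 96) ^ 20 = 0a ^ 20 = 2a
byte 5: (70 ^ 64) ^ 37 = 14 ^ 37 = 23

826462ae2a23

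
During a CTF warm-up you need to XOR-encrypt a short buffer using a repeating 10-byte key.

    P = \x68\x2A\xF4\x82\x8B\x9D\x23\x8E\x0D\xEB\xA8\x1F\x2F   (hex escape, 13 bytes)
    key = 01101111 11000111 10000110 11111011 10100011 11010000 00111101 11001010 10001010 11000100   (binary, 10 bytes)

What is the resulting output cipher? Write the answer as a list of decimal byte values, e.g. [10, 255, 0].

[7, 237, 114, 121, 40, 77, 30, 68, 135, 47, 199, 216, 169]

The 10-byte key repeats, so the effective keystream is 6f c7 86 fb a3 d0 3d ca 8a c4 6f c7 86.
byte 0: 68 XOR 6f = 07
byte 1: 2a XOR c7 = ed
byte 2: f4 XOR 86 = 72
byte 3: 82 XOR fb = 79
byte 4: 8b XOR a3 = 28
byte 5: 9d XOR d0 = 4d
byte 6: 23 XOR 3d = 1e
byte 7: 8e XOR ca = 44
byte 8: 0d XOR 8a = 87
byte 9: eb XOR c4 = 2f
byte 10: a8 XOR 6f = c7
byte 11: 1f XOR c7 = d8
byte 12: 2f XOR 86 = a9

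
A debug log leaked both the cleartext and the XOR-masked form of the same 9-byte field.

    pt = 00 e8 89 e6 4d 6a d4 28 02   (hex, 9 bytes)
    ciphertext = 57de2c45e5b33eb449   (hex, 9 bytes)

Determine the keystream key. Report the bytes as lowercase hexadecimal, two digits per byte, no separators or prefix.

5736a5a3a8d9ea9c4b

Since ciphertext = pt ⊕ key, XORing both sides with pt gives key = pt ⊕ ciphertext.
00 XOR 57 = 57
e8 XOR de = 36
89 XOR 2c = a5
e6 XOR 45 = a3
4d XOR e5 = a8
6a XOR b3 = d9
d4 XOR 3e = ea
28 XOR b4 = 9c
02 XOR 49 = 4b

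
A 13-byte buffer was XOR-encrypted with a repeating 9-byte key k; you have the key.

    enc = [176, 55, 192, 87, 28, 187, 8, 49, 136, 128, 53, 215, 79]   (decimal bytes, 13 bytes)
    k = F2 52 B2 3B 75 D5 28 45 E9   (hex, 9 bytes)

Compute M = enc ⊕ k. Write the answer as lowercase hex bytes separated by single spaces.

The 9-byte key repeats, so the effective keystream is f2 52 b2 3b 75 d5 28 45 e9 f2 52 b2 3b.
byte 0: 10110000 XOR 11110010 = 01000010
byte 1: 00110111 XOR 01010010 = 01100101
byte 2: 11000000 XOR 10110010 = 01110010
byte 3: 01010111 XOR 00111011 = 01101100
byte 4: 00011100 XOR 01110101 = 01101001
byte 5: 10111011 XOR 11010101 = 01101110
byte 6: 00001000 XOR 00101000 = 00100000
byte 7: 00110001 XOR 01000101 = 01110100
byte 8: 10001000 XOR 11101001 = 01100001
byte 9: 10000000 XOR 11110010 = 01110010
byte 10: 00110101 XOR 01010010 = 01100111
byte 11: 11010111 XOR 10110010 = 01100101
byte 12: 01001111 XOR 00111011 = 01110100

42 65 72 6c 69 6e 20 74 61 72 67 65 74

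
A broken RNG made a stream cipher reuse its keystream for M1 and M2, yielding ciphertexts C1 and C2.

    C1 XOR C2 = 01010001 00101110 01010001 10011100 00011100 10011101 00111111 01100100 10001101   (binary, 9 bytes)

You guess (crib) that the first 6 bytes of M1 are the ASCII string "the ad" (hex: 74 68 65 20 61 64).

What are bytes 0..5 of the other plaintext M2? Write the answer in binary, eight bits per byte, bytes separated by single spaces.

00100101 01000110 00110100 10111100 01111101 11111001

Since C1 ⊕ C2 = M1 ⊕ M2, XORing with the guessed M1 bytes yields the corresponding M2 bytes: M2 = (C1 ⊕ C2) ⊕ M1.
51 XOR 74 = 25
2e XOR 68 = 46
51 XOR 65 = 34
9c XOR 20 = bc
1c XOR 61 = 7d
9d XOR 64 = f9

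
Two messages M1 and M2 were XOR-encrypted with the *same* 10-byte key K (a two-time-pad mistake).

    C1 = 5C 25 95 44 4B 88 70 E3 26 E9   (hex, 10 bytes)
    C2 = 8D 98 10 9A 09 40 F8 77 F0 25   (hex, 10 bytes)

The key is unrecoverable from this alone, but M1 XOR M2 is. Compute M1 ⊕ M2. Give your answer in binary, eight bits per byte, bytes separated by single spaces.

C1 ⊕ C2 = (M1 ⊕ K) ⊕ (M2 ⊕ K) = M1 ⊕ M2 — the shared key cancels under XOR.
5c ^ 8d = d1
25 ^ 98 = bd
95 ^ 10 = 85
44 ^ 9a = de
4b ^ 09 = 42
88 ^ 40 = c8
70 ^ f8 = 88
e3 ^ 77 = 94
26 ^ f0 = d6
e9 ^ 25 = cc

11010001 10111101 10000101 11011110 01000010 11001000 10001000 10010100 11010110 11001100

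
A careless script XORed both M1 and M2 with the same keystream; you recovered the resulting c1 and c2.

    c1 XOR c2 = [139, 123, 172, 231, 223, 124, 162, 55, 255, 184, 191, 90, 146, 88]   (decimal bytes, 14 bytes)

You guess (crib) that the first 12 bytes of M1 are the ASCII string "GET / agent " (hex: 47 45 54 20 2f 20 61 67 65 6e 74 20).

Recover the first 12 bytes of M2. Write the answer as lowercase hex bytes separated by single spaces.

Since c1 ⊕ c2 = M1 ⊕ M2, XORing with the guessed M1 bytes yields the corresponding M2 bytes: M2 = (c1 ⊕ c2) ⊕ M1.
8b XOR 47 = cc
7b XOR 45 = 3e
ac XOR 54 = f8
e7 XOR 20 = c7
df XOR 2f = f0
7c XOR 20 = 5c
a2 XOR 61 = c3
37 XOR 67 = 50
ff XOR 65 = 9a
b8 XOR 6e = d6
bf XOR 74 = cb
5a XOR 20 = 7a

cc 3e f8 c7 f0 5c c3 50 9a d6 cb 7a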